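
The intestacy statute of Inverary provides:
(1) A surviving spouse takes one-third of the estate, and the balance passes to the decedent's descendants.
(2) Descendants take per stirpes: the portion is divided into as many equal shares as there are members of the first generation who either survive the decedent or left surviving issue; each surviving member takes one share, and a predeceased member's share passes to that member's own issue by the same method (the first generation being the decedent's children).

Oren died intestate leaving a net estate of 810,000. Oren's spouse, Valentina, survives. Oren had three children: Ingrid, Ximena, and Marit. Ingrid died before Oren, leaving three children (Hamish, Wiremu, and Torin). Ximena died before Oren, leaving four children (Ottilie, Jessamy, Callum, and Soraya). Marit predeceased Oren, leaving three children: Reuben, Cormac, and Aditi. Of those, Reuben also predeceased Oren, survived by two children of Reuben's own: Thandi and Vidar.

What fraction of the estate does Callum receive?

Valentina takes one-third of 810,000 = 270,000. The remaining 540,000 passes to the descendants.
The descendants' portion (540,000) is divided into 3 shares of 180,000: Ingrid's 180,000 share passes to Ingrid's issue; Ximena's 180,000 share passes to Ximena's issue; Marit's 180,000 share passes to Marit's issue.
Ingrid's share (180,000) is divided into 3 shares of 60,000: Hamish, Wiremu, and Torin each take 60,000.
Ximena's share (180,000) is divided into 4 shares of 45,000: Ottilie, Jessamy, Callum, and Soraya each take 45,000.
Marit's share (180,000) is divided into 3 shares of 60,000: Cormac and Aditi each take 60,000; Reuben's 60,000 share passes to Reuben's issue.
Reuben's share (60,000) is divided into 2 shares of 30,000: Thandi and Vidar each take 30,000.

Callum receives 1/18 of the estate.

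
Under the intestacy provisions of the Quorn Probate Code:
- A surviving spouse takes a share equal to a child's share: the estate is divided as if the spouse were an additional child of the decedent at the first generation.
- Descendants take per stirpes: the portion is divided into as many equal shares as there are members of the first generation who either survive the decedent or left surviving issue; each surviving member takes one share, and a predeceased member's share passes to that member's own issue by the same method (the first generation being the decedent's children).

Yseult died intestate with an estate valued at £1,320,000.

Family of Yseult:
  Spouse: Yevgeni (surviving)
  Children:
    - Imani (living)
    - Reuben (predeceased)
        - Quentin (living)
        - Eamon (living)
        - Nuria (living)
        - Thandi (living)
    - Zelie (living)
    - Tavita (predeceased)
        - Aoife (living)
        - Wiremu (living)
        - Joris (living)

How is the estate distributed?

The spouse counts as an additional share at the children's level, so there are 5 primary shares of £264,000. Yevgeni takes one such share (£264,000).
The children's combined portion (£1,056,000) is divided into 4 shares of £264,000: Imani and Zelie each take £264,000; Reuben's £264,000 share passes to Reuben's issue; Tavita's £264,000 share passes to Tavita's issue.
Reuben's share (£264,000) is divided into 4 shares of £66,000: Quentin, Eamon, Nuria, and Thandi each take £66,000.
Tavita's share (£264,000) is divided into 3 shares of £88,000: Aoife, Wiremu, and Joris each take £88,000.

Yevgeni: £264,000; Imani: £264,000; Quentin: £66,000; Eamon: £66,000; Nuria: £66,000; Thandi: £66,000; Zelie: £264,000; Aoife: £88,000; Wiremu: £88,000; Joris: £88,000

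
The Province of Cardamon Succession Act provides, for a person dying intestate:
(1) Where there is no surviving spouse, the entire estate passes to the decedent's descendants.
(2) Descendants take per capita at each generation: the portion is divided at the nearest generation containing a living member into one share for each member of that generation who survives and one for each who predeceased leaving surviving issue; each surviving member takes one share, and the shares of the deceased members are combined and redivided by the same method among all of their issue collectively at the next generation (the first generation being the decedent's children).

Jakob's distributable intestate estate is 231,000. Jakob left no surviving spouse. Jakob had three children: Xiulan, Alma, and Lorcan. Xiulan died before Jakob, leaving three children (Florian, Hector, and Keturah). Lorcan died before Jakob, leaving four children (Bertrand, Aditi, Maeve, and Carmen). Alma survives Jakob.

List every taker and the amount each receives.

The entire 231,000 passes to the descendants.
That amount (231,000) is divided at the children's generation into 3 shares of 77,000. Alma takes 77,000. The 2 shares of the deceased (Xiulan and Lorcan) are combined into a pool of 154,000.
That pool (154,000) is divided at the grandchildren's generation equally among Florian, Hector, Keturah, Bertrand, Aditi, Maeve, and Carmen: 22,000 each.

Florian: 22,000; Hector: 22,000; Keturah: 22,000; Alma: 77,000; Bertrand: 22,000; Aditi: 22,000; Maeve: 22,000; Carmen: 22,000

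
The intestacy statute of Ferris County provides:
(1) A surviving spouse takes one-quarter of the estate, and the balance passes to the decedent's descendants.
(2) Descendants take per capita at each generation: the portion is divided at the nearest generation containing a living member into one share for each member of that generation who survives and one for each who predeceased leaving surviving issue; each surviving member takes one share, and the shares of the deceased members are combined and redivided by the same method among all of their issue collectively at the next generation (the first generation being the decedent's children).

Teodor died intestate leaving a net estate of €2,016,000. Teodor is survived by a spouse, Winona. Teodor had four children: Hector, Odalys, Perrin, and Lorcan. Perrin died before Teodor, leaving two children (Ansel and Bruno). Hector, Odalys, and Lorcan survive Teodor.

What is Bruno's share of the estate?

Bruno receives €189,000.

Winona takes one-quarter of €2,016,000 = €504,000. The remaining €1,512,000 passes to the descendants.
The descendants' portion (€1,512,000) is divided at the children's generation into 4 shares of €378,000. Hector, Odalys, and Lorcan each take €378,000. The remaining share for the deceased Perrin (€378,000) is carried to the next generation.
That pool (€378,000) is divided at the grandchildren's generation equally among Ansel and Bruno: €189,000 each.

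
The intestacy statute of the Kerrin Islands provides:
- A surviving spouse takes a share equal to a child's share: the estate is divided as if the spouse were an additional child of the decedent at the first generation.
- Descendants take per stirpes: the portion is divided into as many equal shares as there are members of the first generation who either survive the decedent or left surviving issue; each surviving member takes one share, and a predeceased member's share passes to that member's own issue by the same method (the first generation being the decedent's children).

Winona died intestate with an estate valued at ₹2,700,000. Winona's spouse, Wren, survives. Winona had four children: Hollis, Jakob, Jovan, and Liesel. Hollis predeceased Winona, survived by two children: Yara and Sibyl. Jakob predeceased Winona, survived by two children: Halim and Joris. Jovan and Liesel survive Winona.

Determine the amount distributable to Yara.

The spouse counts as an additional share at the children's level, so there are 5 primary shares of ₹540,000. Wren takes one such share (₹540,000).
The children's combined portion (₹2,160,000) is divided into 4 shares of ₹540,000: Jovan and Liesel each take ₹540,000; Hollis's ₹540,000 share passes to Hollis's issue; Jakob's ₹540,000 share passes to Jakob's issue.
Hollis's share (₹540,000) is divided into 2 shares of ₹270,000: Yara and Sibyl each take ₹270,000.
Jakob's share (₹540,000) is divided into 2 shares of ₹270,000: Halim and Joris each take ₹270,000.

Yara receives ₹270,000.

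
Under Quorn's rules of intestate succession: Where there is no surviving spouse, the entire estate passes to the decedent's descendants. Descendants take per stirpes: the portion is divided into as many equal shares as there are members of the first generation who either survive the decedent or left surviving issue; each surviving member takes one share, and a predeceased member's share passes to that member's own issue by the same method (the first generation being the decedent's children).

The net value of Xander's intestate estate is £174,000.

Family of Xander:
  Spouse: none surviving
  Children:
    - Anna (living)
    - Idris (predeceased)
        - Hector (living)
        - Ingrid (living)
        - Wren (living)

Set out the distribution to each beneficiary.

Anna: £87,000; Hector: £29,000; Ingrid: £29,000; Wren: £29,000

The entire £174,000 passes to the descendants.
That amount (£174,000) is divided into 2 shares of £87,000: Anna takes £87,000; Idris's £87,000 share passes to Idris's issue.
Idris's share (£87,000) is divided into 3 shares of £29,000: Hector, Ingrid, and Wren each take £29,000.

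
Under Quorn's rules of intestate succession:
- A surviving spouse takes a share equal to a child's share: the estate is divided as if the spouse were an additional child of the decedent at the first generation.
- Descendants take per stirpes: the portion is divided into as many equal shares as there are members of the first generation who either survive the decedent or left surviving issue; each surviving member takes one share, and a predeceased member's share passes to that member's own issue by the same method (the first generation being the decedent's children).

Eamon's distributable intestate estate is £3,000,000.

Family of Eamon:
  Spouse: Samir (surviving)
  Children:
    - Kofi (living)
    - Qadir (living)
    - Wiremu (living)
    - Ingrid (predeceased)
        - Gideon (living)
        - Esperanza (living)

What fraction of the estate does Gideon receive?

Gideon receives 1/10 of the estate.

The spouse counts as an additional share at the children's level, so there are 5 primary shares of £600,000. Samir takes one such share (£600,000).
The children's combined portion (£2,400,000) is divided into 4 shares of £600,000: Kofi, Qadir, and Wiremu each take £600,000; Ingrid's £600,000 share passes to Ingrid's issue.
Ingrid's share (£600,000) is divided into 2 shares of £300,000: Gideon and Esperanza each take £300,000.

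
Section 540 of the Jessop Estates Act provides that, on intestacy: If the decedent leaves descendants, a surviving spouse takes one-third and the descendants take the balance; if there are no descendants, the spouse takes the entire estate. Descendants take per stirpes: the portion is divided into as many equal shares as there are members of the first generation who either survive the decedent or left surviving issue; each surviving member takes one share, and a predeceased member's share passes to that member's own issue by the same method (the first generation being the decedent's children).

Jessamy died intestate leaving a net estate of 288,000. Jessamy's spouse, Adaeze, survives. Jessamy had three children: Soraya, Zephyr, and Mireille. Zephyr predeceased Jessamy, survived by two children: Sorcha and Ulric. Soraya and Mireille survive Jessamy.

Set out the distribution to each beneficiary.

Adaeze takes one-third of 288,000 = 96,000. The remaining 192,000 passes to the descendants.
The descendants' portion (192,000) is divided into 3 shares of 64,000: Soraya and Mireille each take 64,000; Zephyr's 64,000 share passes to Zephyr's issue.
Zephyr's share (64,000) is divided into 2 shares of 32,000: Sorcha and Ulric each take 32,000.

Adaeze: 96,000; Soraya: 64,000; Sorcha: 32,000; Ulric: 32,000; Mireille: 64,000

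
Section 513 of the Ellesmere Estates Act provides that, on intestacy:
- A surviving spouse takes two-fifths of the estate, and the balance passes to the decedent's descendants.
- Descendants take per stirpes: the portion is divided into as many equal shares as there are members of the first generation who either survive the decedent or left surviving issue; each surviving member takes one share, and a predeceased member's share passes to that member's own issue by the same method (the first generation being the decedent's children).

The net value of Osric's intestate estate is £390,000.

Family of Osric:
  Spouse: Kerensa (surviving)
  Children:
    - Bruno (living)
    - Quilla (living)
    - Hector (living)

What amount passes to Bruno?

Bruno receives £78,000.

Kerensa takes two-fifths of £390,000 = £156,000. The remaining £234,000 passes to the descendants.
The descendants' portion (£234,000) is divided into 3 shares of £78,000: Bruno, Quilla, and Hector each take £78,000.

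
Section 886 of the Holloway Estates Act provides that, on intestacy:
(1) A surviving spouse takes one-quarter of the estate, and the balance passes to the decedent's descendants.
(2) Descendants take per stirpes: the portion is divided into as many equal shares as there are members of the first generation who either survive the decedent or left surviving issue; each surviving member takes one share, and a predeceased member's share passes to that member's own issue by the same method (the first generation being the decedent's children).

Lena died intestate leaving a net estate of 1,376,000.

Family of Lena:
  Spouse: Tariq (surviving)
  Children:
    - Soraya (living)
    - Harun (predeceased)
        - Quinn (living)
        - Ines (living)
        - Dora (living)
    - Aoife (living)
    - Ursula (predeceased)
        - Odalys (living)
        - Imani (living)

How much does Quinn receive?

Quinn receives 86,000.

Tariq takes one-quarter of 1,376,000 = 344,000. The remaining 1,032,000 passes to the descendants.
The descendants' portion (1,032,000) is divided into 4 shares of 258,000: Soraya and Aoife each take 258,000; Harun's 258,000 share passes to Harun's issue; Ursula's 258,000 share passes to Ursula's issue.
Harun's share (258,000) is divided into 3 shares of 86,000: Quinn, Ines, and Dora each take 86,000.
Ursula's share (258,000) is divided into 2 shares of 129,000: Odalys and Imani each take 129,000.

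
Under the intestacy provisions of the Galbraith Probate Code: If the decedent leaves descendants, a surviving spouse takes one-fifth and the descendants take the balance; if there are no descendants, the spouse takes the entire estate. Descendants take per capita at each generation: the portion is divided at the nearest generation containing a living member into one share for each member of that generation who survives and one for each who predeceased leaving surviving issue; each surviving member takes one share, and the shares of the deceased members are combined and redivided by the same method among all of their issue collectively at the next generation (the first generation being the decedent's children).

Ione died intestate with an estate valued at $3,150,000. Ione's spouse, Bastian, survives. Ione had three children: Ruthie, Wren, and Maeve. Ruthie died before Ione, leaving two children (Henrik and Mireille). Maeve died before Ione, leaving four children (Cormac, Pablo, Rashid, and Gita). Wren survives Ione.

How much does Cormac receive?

Cormac receives $280,000.

Bastian takes one-fifth of $3,150,000 = $630,000. The remaining $2,520,000 passes to the descendants.
The descendants' portion ($2,520,000) is divided at the children's generation into 3 shares of $840,000. Wren takes $840,000. The 2 shares of the deceased (Ruthie and Maeve) are combined into a pool of $1,680,000.
That pool ($1,680,000) is divided at the grandchildren's generation equally among Henrik, Mireille, Cormac, Pablo, Rashid, and Gita: $280,000 each.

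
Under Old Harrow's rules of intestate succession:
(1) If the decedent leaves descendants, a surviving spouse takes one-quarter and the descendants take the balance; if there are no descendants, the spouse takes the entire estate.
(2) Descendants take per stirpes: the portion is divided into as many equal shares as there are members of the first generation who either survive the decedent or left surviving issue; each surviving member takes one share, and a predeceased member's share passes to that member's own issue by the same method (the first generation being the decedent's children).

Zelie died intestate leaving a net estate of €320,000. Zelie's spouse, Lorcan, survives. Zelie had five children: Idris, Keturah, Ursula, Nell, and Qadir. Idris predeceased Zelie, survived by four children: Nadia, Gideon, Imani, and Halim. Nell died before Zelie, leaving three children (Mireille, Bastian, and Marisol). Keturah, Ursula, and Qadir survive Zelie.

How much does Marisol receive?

Lorcan takes one-quarter of €320,000 = €80,000. The remaining €240,000 passes to the descendants.
The descendants' portion (€240,000) is divided into 5 shares of €48,000: Keturah, Ursula, and Qadir each take €48,000; Idris's €48,000 share passes to Idris's issue; Nell's €48,000 share passes to Nell's issue.
Idris's share (€48,000) is divided into 4 shares of €12,000: Nadia, Gideon, Imani, and Halim each take €12,000.
Nell's share (€48,000) is divided into 3 shares of €16,000: Mireille, Bastian, and Marisol each take €16,000.

Marisol receives €16,000.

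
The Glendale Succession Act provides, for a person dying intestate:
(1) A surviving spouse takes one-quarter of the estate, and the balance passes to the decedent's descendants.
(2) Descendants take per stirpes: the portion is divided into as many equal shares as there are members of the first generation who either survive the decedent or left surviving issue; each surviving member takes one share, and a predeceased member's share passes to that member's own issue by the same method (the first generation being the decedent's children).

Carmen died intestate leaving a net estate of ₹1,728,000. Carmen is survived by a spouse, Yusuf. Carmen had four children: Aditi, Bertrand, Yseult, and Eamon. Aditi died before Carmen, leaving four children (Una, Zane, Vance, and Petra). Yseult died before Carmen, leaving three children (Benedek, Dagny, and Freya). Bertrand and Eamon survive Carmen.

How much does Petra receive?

Petra receives ₹81,000.

Yusuf takes one-quarter of ₹1,728,000 = ₹432,000. The remaining ₹1,296,000 passes to the descendants.
The descendants' portion (₹1,296,000) is divided into 4 shares of ₹324,000: Bertrand and Eamon each take ₹324,000; Aditi's ₹324,000 share passes to Aditi's issue; Yseult's ₹324,000 share passes to Yseult's issue.
Aditi's share (₹324,000) is divided into 4 shares of ₹81,000: Una, Zane, Vance, and Petra each take ₹81,000.
Yseult's share (₹324,000) is divided into 3 shares of ₹108,000: Benedek, Dagny, and Freya each take ₹108,000.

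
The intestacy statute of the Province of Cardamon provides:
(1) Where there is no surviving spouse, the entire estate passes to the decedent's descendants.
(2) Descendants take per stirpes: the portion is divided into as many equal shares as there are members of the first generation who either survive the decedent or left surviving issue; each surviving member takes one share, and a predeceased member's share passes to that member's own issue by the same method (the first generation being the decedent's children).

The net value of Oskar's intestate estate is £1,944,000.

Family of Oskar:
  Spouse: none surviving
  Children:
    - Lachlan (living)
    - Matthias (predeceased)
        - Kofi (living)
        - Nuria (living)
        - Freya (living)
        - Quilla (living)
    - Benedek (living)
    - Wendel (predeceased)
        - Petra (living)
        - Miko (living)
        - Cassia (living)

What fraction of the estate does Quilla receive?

Quilla receives 1/16 of the estate.

The entire £1,944,000 passes to the descendants.
That amount (£1,944,000) is divided into 4 shares of £486,000: Lachlan and Benedek each take £486,000; Matthias's £486,000 share passes to Matthias's issue; Wendel's £486,000 share passes to Wendel's issue.
Matthias's share (£486,000) is divided into 4 shares of £121,500: Kofi, Nuria, Freya, and Quilla each take £121,500.
Wendel's share (£486,000) is divided into 3 shares of £162,000: Petra, Miko, and Cassia each take £162,000.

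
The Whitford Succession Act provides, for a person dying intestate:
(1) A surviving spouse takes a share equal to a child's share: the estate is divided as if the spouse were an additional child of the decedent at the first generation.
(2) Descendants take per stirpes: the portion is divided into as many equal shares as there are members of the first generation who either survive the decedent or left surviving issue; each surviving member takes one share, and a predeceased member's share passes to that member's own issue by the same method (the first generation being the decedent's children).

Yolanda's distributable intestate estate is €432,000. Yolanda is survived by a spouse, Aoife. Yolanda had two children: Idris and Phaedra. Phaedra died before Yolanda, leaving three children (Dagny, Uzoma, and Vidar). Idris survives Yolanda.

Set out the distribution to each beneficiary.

Aoife: €144,000; Idris: €144,000; Dagny: €48,000; Uzoma: €48,000; Vidar: €48,000

The spouse counts as an additional share at the children's level, so there are 3 primary shares of €144,000. Aoife takes one such share (€144,000).
The children's combined portion (€288,000) is divided into 2 shares of €144,000: Idris takes €144,000; Phaedra's €144,000 share passes to Phaedra's issue.
Phaedra's share (€144,000) is divided into 3 shares of €48,000: Dagny, Uzoma, and Vidar each take €48,000.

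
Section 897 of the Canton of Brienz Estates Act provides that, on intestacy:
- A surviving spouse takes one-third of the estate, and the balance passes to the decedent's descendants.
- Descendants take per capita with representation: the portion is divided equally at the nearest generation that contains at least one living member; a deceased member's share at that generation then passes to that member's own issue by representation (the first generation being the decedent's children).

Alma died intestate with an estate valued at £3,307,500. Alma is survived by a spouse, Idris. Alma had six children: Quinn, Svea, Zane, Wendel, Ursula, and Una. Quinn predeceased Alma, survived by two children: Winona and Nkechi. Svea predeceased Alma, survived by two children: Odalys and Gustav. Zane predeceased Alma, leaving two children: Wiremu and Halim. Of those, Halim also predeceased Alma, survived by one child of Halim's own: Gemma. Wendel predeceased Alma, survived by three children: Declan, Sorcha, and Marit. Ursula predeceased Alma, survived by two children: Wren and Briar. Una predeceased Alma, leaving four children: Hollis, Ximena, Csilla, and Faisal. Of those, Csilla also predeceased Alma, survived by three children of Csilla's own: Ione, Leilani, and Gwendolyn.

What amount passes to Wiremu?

Idris takes one-third of £3,307,500 = £1,102,500. The remaining £2,205,000 passes to the descendants.
No child survives, so the initial division is made at the grandchildren's generation.
The descendants' portion (£2,205,000) is divided into 15 shares of £147,000: Winona, Nkechi, Odalys, Gustav, Wiremu, Declan, Sorcha, Marit, Wren, Briar, Hollis, Ximena, and Faisal each take £147,000; Halim's £147,000 share passes to Halim's issue; Csilla's £147,000 share passes to Csilla's issue.
Halim's share (£147,000) passes entirely to Gemma.
Csilla's share (£147,000) is divided into 3 shares of £49,000: Ione, Leilani, and Gwendolyn each take £49,000.

Wiremu receives £147,000.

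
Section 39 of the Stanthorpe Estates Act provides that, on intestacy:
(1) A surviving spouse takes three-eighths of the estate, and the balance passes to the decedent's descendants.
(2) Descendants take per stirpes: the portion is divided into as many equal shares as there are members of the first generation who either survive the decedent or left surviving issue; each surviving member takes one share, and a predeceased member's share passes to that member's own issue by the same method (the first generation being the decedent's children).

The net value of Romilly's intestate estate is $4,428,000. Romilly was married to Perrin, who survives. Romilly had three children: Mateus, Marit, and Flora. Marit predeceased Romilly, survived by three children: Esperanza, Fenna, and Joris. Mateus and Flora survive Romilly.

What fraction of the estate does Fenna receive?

Perrin takes three-eighths of $4,428,000 = $1,660,500. The remaining $2,767,500 passes to the descendants.
The descendants' portion ($2,767,500) is divided into 3 shares of $922,500: Mateus and Flora each take $922,500; Marit's $922,500 share passes to Marit's issue.
Marit's share ($922,500) is divided into 3 shares of $307,500: Esperanza, Fenna, and Joris each take $307,500.

Fenna receives 5/72 of the estate.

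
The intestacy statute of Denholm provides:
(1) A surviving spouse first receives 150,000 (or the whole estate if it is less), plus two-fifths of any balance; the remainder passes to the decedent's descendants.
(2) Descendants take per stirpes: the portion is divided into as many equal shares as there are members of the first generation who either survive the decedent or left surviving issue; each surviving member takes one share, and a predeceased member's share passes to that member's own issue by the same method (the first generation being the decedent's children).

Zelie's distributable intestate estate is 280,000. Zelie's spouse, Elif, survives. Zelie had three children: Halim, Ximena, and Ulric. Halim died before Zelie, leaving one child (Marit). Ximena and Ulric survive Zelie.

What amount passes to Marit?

Elif first takes 150,000, leaving a balance of 130,000. Elif then takes two-fifths of the balance (52,000), for a total of 202,000. The remaining 78,000 passes to the descendants.
The descendants' portion (78,000) is divided into 3 shares of 26,000: Ximena and Ulric each take 26,000; Halim's 26,000 share passes to Halim's issue.
Halim's share (26,000) passes entirely to Marit.

Marit receives 26,000.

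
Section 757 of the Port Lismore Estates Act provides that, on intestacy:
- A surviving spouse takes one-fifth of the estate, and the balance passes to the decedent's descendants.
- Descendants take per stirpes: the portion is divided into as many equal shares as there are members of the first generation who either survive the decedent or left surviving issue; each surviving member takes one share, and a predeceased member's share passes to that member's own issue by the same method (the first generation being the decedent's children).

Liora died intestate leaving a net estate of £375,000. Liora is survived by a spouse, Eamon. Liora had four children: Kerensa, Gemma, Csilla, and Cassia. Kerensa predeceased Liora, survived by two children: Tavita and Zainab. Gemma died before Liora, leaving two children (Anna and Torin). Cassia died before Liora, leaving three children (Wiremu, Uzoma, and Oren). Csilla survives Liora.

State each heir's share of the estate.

Eamon: £75,000; Tavita: £37,500; Zainab: £37,500; Anna: £37,500; Torin: £37,500; Csilla: £75,000; Wiremu: £25,000; Uzoma: £25,000; Oren: £25,000

Eamon takes one-fifth of £375,000 = £75,000. The remaining £300,000 passes to the descendants.
The descendants' portion (£300,000) is divided into 4 shares of £75,000: Csilla takes £75,000; Kerensa's £75,000 share passes to Kerensa's issue; Gemma's £75,000 share passes to Gemma's issue; Cassia's £75,000 share passes to Cassia's issue.
Kerensa's share (£75,000) is divided into 2 shares of £37,500: Tavita and Zainab each take £37,500.
Gemma's share (£75,000) is divided into 2 shares of £37,500: Anna and Torin each take £37,500.
Cassia's share (£75,000) is divided into 3 shares of £25,000: Wiremu, Uzoma, and Oren each take £25,000.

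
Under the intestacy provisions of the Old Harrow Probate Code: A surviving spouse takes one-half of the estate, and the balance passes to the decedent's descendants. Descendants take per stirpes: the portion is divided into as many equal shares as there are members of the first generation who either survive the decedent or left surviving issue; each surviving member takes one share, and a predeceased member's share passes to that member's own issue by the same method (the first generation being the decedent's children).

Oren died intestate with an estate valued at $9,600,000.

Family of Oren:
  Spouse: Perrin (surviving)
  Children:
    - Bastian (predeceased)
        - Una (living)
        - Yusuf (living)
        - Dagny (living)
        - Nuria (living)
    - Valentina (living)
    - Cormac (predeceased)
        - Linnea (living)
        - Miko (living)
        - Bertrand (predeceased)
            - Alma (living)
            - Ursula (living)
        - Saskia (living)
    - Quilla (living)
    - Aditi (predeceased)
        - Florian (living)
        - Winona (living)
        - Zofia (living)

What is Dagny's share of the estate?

Dagny receives $240,000.

Perrin takes one-half of $9,600,000 = $4,800,000. The remaining $4,800,000 passes to the descendants.
The descendants' portion ($4,800,000) is divided into 5 shares of $960,000: Valentina and Quilla each take $960,000; Bastian's $960,000 share passes to Bastian's issue; Cormac's $960,000 share passes to Cormac's issue; Aditi's $960,000 share passes to Aditi's issue.
Bastian's share ($960,000) is divided into 4 shares of $240,000: Una, Yusuf, Dagny, and Nuria each take $240,000.
Cormac's share ($960,000) is divided into 4 shares of $240,000: Linnea, Miko, and Saskia each take $240,000; Bertrand's $240,000 share passes to Bertrand's issue.
Bertrand's share ($240,000) is divided into 2 shares of $120,000: Alma and Ursula each take $120,000.
Aditi's share ($960,000) is divided into 3 shares of $320,000: Florian, Winona, and Zofia each take $320,000.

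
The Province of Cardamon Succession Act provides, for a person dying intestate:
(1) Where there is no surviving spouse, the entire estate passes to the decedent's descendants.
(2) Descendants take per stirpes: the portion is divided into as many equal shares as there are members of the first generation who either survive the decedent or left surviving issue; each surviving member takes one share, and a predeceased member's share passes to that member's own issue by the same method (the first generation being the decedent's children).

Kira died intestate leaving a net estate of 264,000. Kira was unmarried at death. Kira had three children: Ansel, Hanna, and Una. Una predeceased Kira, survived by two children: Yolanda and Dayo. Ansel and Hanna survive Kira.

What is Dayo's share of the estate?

The entire 264,000 passes to the descendants.
That amount (264,000) is divided into 3 shares of 88,000: Ansel and Hanna each take 88,000; Una's 88,000 share passes to Una's issue.
Una's share (88,000) is divided into 2 shares of 44,000: Yolanda and Dayo each take 44,000.

Dayo receives 44,000.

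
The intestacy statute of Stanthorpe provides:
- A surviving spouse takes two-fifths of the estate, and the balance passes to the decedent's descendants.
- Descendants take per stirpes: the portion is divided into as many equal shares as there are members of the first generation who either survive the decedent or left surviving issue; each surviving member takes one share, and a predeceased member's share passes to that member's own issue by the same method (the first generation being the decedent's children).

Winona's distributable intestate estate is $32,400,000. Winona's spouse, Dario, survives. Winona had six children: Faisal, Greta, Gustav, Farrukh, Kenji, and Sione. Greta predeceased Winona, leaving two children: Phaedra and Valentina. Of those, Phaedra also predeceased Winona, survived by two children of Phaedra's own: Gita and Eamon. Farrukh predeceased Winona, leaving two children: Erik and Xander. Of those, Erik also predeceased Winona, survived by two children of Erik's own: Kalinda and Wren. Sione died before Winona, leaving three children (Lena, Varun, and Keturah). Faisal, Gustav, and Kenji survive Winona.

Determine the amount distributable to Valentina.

Dario takes two-fifths of $32,400,000 = $12,960,000. The remaining $19,440,000 passes to the descendants.
The descendants' portion ($19,440,000) is divided into 6 shares of $3,240,000: Faisal, Gustav, and Kenji each take $3,240,000; Greta's $3,240,000 share passes to Greta's issue; Farrukh's $3,240,000 share passes to Farrukh's issue; Sione's $3,240,000 share passes to Sione's issue.
Greta's share ($3,240,000) is divided into 2 shares of $1,620,000: Valentina takes $1,620,000; Phaedra's $1,620,000 share passes to Phaedra's issue.
Phaedra's share ($1,620,000) is divided into 2 shares of $810,000: Gita and Eamon each take $810,000.
Farrukh's share ($3,240,000) is divided into 2 shares of $1,620,000: Xander takes $1,620,000; Erik's $1,620,000 share passes to Erik's issue.
Erik's share ($1,620,000) is divided into 2 shares of $810,000: Kalinda and Wren each take $810,000.
Sione's share ($3,240,000) is divided into 3 shares of $1,080,000: Lena, Varun, and Keturah each take $1,080,000.

Valentina receives $1,620,000.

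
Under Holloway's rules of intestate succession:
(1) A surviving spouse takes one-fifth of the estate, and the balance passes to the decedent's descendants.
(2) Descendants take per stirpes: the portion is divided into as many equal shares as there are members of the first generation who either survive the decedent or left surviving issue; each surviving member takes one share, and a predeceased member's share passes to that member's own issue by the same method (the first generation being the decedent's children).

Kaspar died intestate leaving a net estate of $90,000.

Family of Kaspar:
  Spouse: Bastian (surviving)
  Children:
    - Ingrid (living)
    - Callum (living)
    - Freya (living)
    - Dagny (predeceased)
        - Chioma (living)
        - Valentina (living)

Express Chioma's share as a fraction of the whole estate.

Bastian takes one-fifth of $90,000 = $18,000. The remaining $72,000 passes to the descendants.
The descendants' portion ($72,000) is divided into 4 shares of $18,000: Ingrid, Callum, and Freya each take $18,000; Dagny's $18,000 share passes to Dagny's issue.
Dagny's share ($18,000) is divided into 2 shares of $9,000: Chioma and Valentina each take $9,000.

Chioma receives 1/10 of the estate.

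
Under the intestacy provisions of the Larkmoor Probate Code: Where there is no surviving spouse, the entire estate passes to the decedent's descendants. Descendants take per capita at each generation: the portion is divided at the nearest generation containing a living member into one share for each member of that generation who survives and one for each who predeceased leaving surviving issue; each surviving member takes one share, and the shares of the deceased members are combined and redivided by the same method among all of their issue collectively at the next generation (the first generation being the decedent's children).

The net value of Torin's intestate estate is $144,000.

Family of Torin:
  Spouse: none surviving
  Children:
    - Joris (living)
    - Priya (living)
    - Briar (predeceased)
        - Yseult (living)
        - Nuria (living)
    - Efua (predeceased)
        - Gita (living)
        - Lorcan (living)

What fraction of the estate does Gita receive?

Gita receives 1/8 of the estate.

The entire $144,000 passes to the descendants.
That amount ($144,000) is divided at the children's generation into 4 shares of $36,000. Joris and Priya each take $36,000. The 2 shares of the deceased (Briar and Efua) are combined into a pool of $72,000.
That pool ($72,000) is divided at the grandchildren's generation equally among Yseult, Nuria, Gita, and Lorcan: $18,000 each.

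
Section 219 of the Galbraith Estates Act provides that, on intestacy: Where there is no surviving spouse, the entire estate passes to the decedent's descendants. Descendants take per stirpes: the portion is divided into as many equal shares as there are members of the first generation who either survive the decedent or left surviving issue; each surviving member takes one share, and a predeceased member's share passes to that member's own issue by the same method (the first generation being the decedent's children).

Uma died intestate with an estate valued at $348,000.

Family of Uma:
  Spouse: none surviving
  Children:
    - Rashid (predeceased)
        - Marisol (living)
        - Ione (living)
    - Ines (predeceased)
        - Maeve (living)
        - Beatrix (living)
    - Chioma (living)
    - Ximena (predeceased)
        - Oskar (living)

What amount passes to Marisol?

Marisol receives $43,500.

The entire $348,000 passes to the descendants.
That amount ($348,000) is divided into 4 shares of $87,000: Chioma takes $87,000; Rashid's $87,000 share passes to Rashid's issue; Ines's $87,000 share passes to Ines's issue; Ximena's $87,000 share passes to Ximena's issue.
Rashid's share ($87,000) is divided into 2 shares of $43,500: Marisol and Ione each take $43,500.
Ines's share ($87,000) is divided into 2 shares of $43,500: Maeve and Beatrix each take $43,500.
Ximena's share ($87,000) passes entirely to Oskar.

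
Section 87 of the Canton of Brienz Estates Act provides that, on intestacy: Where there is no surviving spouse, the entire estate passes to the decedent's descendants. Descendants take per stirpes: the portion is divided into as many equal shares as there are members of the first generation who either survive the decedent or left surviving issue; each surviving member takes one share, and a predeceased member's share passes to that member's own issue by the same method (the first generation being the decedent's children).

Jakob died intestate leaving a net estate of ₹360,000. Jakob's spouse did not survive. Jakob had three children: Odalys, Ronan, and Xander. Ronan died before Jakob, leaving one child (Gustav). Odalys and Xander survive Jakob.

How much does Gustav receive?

Gustav receives ₹120,000.

The entire ₹360,000 passes to the descendants.
That amount (₹360,000) is divided into 3 shares of ₹120,000: Odalys and Xander each take ₹120,000; Ronan's ₹120,000 share passes to Ronan's issue.
Ronan's share (₹120,000) passes entirely to Gustav.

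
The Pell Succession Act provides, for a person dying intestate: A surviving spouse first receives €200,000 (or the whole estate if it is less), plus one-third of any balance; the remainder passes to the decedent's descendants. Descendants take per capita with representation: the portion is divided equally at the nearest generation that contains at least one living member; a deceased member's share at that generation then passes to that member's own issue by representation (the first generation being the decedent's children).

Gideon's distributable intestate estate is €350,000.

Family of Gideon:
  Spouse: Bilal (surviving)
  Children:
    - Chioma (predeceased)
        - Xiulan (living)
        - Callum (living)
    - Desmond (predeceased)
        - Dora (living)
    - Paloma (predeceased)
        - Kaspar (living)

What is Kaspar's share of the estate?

Kaspar receives €25,000.

Bilal first takes €200,000, leaving a balance of €150,000. Bilal then takes one-third of the balance (€50,000), for a total of €250,000. The remaining €100,000 passes to the descendants.
No child survives, so the initial division is made at the grandchildren's generation.
The descendants' portion (€100,000) is divided into 4 shares of €25,000: Xiulan, Callum, Dora, and Kaspar each take €25,000.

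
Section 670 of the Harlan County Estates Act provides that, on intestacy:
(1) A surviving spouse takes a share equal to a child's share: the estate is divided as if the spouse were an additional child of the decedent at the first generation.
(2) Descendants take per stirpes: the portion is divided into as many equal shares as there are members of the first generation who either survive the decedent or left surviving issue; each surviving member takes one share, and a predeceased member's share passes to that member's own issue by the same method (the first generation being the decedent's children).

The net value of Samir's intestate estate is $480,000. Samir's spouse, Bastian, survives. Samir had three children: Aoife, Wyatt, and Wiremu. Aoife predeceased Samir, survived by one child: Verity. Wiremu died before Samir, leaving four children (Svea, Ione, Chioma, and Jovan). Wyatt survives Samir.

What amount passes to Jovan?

Jovan receives $30,000.

The spouse counts as an additional share at the children's level, so there are 4 primary shares of $120,000. Bastian takes one such share ($120,000).
The children's combined portion ($360,000) is divided into 3 shares of $120,000: Wyatt takes $120,000; Aoife's $120,000 share passes to Aoife's issue; Wiremu's $120,000 share passes to Wiremu's issue.
Aoife's share ($120,000) passes entirely to Verity.
Wiremu's share ($120,000) is divided into 4 shares of $30,000: Svea, Ione, Chioma, and Jovan each take $30,000.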